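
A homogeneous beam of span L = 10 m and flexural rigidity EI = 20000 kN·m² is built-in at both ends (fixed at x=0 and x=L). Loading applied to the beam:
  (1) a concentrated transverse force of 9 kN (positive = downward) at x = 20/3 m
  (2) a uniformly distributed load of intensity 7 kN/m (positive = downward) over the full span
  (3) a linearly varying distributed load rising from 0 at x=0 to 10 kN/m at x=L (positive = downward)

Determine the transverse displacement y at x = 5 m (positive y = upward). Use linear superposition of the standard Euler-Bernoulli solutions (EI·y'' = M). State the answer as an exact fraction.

y(5) = -5/288 m

Load 1 — point force P=9 kN at a=20/3 m (b=L-a=10/3):
  y_1 = -Pb²x²(3aL-(3a+b)x)/(6L³EI)  [x≤a] = -9·(10/3)²·5²·(3·(20/3)·10-(3·(20/3)+(10/3))·5)/(6·10³·20000) = -1/576 m
Load 2 — uniform load w=7 kN/m over full span:
  y_2 = -wx²(L-x)²/(24EI) = -7·5²·(10-5)²/(24·20000) = -7/768 m
Load 3 — triangular load w₀=10 kN/m (0→w₀ over full span):
  y_3 = -w₀x²(L-x)²(x+2L)/(120LEI) = -10·5²·(10-5)²·(5+2·10)/(120·10·20000) = -5/768 m
Superposition: y = Σ y_i = -5/288 m ≈ -0.017361 m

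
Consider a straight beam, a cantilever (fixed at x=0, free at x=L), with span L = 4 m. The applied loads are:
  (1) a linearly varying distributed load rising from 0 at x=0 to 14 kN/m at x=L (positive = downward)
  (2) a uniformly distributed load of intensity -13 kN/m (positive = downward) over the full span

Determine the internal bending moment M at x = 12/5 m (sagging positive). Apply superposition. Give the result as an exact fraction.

Load 1 — triangular load w₀=14 kN/m (0→w₀ over full span):
  M_1 = w₀Lx/2 - w₀L²/3 - w₀x³/(6L) = 14·4·(12/5)/2 - 14·4²/3 - 14·(12/5)³/(6·4) = -5824/375 kN·m
Load 2 — uniform load w=-13 kN/m over full span:
  M_2 = -w(L-x)²/2 = -(-13)·(4-(12/5))²/2 = 416/25 kN·m
Superposition: M = Σ M_i = 416/375 kN·m ≈ 1.109333 kN·m

M(12/5) = 416/375 kN·m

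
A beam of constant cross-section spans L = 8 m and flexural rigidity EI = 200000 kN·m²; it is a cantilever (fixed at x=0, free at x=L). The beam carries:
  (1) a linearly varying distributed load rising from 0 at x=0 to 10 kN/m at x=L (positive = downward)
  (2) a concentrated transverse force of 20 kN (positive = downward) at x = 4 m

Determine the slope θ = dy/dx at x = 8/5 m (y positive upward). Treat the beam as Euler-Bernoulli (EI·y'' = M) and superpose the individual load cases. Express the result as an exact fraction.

Load 1 — triangular load w₀=10 kN/m (0→w₀ over full span):
  θ_1 = (w₀Lx²/4-w₀L²x/3-w₀x⁴/(24L))/EI = (10·8·(8/5)²/4-10·8²·(8/5)/3-10·(8/5)⁴/(24·8))/200000 = -1702/1171875 rad
Load 2 — point force P=20 kN at a=4 m (b=L-a=4):
  θ_2 = -Px(2a-x)/(2EI)  [x≤a] = -20·(8/5)·(2·4-(8/5))/(2·200000) = -8/15625 rad
Superposition: θ = Σ θ_i = -2302/1171875 rad ≈ -0.001964 rad

θ(8/5) = -2302/1171875 rad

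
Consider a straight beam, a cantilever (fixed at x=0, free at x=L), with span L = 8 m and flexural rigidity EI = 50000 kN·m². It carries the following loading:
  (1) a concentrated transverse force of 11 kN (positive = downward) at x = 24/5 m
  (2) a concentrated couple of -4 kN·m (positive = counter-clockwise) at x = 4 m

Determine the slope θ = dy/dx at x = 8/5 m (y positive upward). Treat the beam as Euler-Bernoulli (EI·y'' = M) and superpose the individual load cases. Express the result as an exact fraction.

Load 1 — point force P=11 kN at a=24/5 m (b=L-a=16/5):
  θ_1 = -Px(2a-x)/(2EI)  [x≤a] = -11·(8/5)·(2·(24/5)-(8/5))/(2·50000) = -22/15625 rad
Load 2 — applied couple M₀=-4 kN·m at a=4 m (b=L-a=4):
  θ_2 = M₀x/EI  [x≤a] = (-4)·(8/5)/50000 = -2/15625 rad
Superposition: θ = Σ θ_i = -24/15625 rad ≈ -0.001536 rad

θ(8/5) = -24/15625 rad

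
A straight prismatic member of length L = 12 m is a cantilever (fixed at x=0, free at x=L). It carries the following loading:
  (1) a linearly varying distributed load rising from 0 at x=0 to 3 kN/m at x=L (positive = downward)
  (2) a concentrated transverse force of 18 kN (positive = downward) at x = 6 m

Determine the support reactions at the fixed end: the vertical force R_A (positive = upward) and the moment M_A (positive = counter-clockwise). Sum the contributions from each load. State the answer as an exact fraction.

Load 1 — triangular load w₀=3 kN/m (0→w₀ over full span):
  R_A = w₀L/2 = 3·12/2 = 18 kN
  M_A = w₀L²/3 = 3·12²/3 = 144 kN·m
Load 2 — point force P=18 kN at a=6 m (b=L-a=6):
  R_A = P = 18 kN
  M_A = Pa = 18·6 = 108 kN·m
Superposition: R_A = 36 kN, M_A = 252 kN·m

R_A = 36 kN, M_A = 252 kN·m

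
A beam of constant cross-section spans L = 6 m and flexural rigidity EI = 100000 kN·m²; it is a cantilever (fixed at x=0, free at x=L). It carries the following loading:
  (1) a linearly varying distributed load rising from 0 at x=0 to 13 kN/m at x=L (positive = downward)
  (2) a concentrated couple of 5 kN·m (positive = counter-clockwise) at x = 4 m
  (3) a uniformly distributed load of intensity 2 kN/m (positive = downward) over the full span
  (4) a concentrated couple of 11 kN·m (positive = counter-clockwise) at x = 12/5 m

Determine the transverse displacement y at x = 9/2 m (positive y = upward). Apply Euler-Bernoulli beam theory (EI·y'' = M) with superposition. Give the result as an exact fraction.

Load 1 — triangular load w₀=13 kN/m (0→w₀ over full span):
  y_1 = (w₀Lx³/12-w₀L²x²/6-w₀x⁵/(120L))/EI = (13·6·(9/2)³/12-13·6²·(9/2)²/6-13·(9/2)⁵/(120·6))/100000 = -2612493/256000000 m
Load 2 — applied couple M₀=5 kN·m at a=4 m (b=L-a=2):
  y_2 = M₀a(2x-a)/(2EI)  [x>a] = 5·4·(2·(9/2)-4)/(2·100000) = 1/2000 m
Load 3 — uniform load w=2 kN/m over full span:
  y_3 = -wx²(x²-4Lx+6L²)/(24EI) = -2·(9/2)²·((9/2)²-4·6·(9/2)+6·6²)/(24·100000) = -13851/6400000 m
Load 4 — applied couple M₀=11 kN·m at a=12/5 m (b=L-a=18/5):
  y_4 = M₀a(2x-a)/(2EI)  [x>a] = 11·(12/5)·(2·(9/2)-(12/5))/(2·100000) = 1089/1250000 m
Superposition: y = Σ y_i = -14077529/1280000000 m ≈ -0.010998 m

y(9/2) = -14077529/1280000000 m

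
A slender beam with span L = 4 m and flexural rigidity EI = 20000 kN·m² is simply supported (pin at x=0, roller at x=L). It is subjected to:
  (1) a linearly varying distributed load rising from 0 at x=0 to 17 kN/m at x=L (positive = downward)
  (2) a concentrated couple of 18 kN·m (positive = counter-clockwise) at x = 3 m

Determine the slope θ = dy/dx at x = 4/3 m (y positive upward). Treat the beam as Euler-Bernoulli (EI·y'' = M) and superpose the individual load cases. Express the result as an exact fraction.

θ(4/3) = -84521/97200000 rad

Load 1 — triangular load w₀=17 kN/m (0→w₀ over full span):
  θ_1 = -w₀(7L⁴-30L²x²+15x⁴)/(360LEI) = -17·(7·4⁴-30·4²·(4/3)²+15·(4/3)⁴)/(360·4·20000) = -442/759375 rad
Load 2 — applied couple M₀=18 kN·m at a=3 m (b=L-a=1):
  θ_2 = (M₀x²/(2L)+C₁)/EI  [x≤a] with C₁=M₀(3b²-L²)/(6L)=-39/4 = (18·(4/3)²/(2·4)+(-39/4))/20000 = -23/80000 rad
Superposition: θ = Σ θ_i = -84521/97200000 rad ≈ -0.000870 rad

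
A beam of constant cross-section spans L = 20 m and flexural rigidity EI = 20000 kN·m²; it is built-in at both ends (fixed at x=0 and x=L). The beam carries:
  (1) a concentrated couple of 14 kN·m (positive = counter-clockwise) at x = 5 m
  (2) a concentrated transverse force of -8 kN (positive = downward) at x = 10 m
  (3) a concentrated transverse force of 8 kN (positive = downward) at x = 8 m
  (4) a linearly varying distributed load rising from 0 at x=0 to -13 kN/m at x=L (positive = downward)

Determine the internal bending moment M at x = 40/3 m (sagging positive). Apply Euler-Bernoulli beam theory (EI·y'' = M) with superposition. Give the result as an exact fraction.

Load 1 — applied couple M₀=14 kN·m at a=5 m (b=L-a=15):
  M_1 = R_Ax - M_A - M₀  [x>a] with R_A=63/80, M_A=-21/8 = (63/80)·(40/3) - (-21/8) - 14 = -7/8 kN·m
Load 2 — point force P=-8 kN at a=10 m (b=L-a=10):
  M_2 = Pa²(a+3b)(L-x)/L³ - Pa²b/L²  [x>a] = (-8)·10²·(10+3·10)·(20-(40/3))/20³ - (-8)·10²·10/20² = -20/3 kN·m
Load 3 — point force P=8 kN at a=8 m (b=L-a=12):
  M_3 = Pa²(a+3b)(L-x)/L³ - Pa²b/L²  [x>a] = 8·8²·(8+3·12)·(20-(40/3))/20³ - 8·8²·12/20² = 256/75 kN·m
Load 4 — triangular load w₀=-13 kN/m (0→w₀ over full span):
  M_4 = 3w₀Lx/20 - w₀L²/30 - w₀x³/(6L) = 3·(-13)·20·(40/3)/20 - (-13)·20²/30 - (-13)·(40/3)³/(6·20) = -7280/81 kN·m
Superposition: M = Σ M_i = -1522879/16200 kN·m ≈ -94.004877 kN·m

M(40/3) = -1522879/16200 kN·m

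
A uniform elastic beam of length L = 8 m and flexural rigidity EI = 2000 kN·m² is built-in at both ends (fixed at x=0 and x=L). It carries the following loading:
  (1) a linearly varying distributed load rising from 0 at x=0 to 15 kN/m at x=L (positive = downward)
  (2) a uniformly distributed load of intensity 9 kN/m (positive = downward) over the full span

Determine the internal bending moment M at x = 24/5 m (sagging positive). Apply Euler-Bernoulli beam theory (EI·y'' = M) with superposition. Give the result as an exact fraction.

M(24/5) = 1024/25 kN·m

Load 1 — triangular load w₀=15 kN/m (0→w₀ over full span):
  M_1 = 3w₀Lx/20 - w₀L²/30 - w₀x³/(6L) = 3·15·8·(24/5)/20 - 15·8²/30 - 15·(24/5)³/(6·8) = 496/25 kN·m
Load 2 — uniform load w=9 kN/m over full span:
  M_2 = wLx/2 - wL²/12 - wx²/2 = 9·8·(24/5)/2 - 9·8²/12 - 9·(24/5)²/2 = 528/25 kN·m
Superposition: M = Σ M_i = 1024/25 kN·m ≈ 40.960000 kN·m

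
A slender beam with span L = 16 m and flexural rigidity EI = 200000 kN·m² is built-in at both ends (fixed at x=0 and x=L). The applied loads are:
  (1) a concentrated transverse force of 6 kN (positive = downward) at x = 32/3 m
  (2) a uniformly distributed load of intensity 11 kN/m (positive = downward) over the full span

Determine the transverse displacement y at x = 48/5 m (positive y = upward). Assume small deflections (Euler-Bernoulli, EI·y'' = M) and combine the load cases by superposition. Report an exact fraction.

Load 1 — point force P=6 kN at a=32/3 m (b=L-a=16/3):
  y_1 = -Pb²x²(3aL-(3a+b)x)/(6L³EI)  [x≤a] = -6·(16/3)²·(48/5)²·(3·(32/3)·16-(3·(32/3)+(16/3))·(48/5))/(6·16³·200000) = -192/390625 m
Load 2 — uniform load w=11 kN/m over full span:
  y_2 = -wx²(L-x)²/(24EI) = -11·(48/5)²·(16-(48/5))²/(24·200000) = -16896/1953125 m
Superposition: y = Σ y_i = -17856/1953125 m ≈ -0.009142 m

y(48/5) = -17856/1953125 m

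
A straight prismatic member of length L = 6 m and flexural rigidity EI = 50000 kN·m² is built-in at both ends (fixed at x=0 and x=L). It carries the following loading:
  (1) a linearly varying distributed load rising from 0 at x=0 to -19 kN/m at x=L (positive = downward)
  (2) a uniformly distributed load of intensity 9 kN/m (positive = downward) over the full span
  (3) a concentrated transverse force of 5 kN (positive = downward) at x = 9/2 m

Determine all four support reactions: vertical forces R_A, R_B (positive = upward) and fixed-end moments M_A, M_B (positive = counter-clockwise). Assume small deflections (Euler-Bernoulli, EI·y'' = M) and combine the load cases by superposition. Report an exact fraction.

Load 1 — triangular load w₀=-19 kN/m (0→w₀ over full span):
  R_A = 3w₀L/20 = 3·(-19)·6/20 = -171/10 kN
  M_A = w₀L²/30 = (-19)·6²/30 = -114/5 kN·m
  R_B = 7w₀L/20 = 7·(-19)·6/20 = -399/10 kN
  M_B = -w₀L²/20 = -(-19)·6²/20 = 171/5 kN·m
Load 2 — uniform load w=9 kN/m over full span:
  R_A = wL/2 = 9·6/2 = 27 kN
  M_A = wL²/12 = 9·6²/12 = 27 kN·m
  R_B = wL/2 = 9·6/2 = 27 kN
  M_B = -wL²/12 = -9·6²/12 = -27 kN·m
Load 3 — point force P=5 kN at a=9/2 m (b=L-a=3/2):
  R_A = Pb²(3a+b)/L³ = 5·(3/2)²·(3·(9/2)+(3/2))/6³ = 25/32 kN
  M_A = Pab²/L² = 5·(9/2)·(3/2)²/6² = 45/32 kN·m
  R_B = Pa²(a+3b)/L³ = 5·(9/2)²·((9/2)+3·(3/2))/6³ = 135/32 kN
  M_B = -Pa²b/L² = -5·(9/2)²·(3/2)/6² = -135/32 kN·m
Superposition: R_A = 1709/160 kN, M_A = 897/160 kN·m, R_B = -1389/160 kN, M_B = 477/160 kN·m

R_A = 1709/160 kN, M_A = 897/160 kN·m, R_B = -1389/160 kN, M_B = 477/160 kN·m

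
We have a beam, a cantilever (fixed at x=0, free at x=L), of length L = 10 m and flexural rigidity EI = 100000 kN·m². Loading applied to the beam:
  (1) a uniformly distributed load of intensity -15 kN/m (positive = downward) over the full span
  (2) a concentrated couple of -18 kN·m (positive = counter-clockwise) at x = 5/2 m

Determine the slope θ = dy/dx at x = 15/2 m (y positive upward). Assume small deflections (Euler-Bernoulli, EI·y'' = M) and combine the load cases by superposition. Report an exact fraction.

Load 1 — uniform load w=-15 kN/m over full span:
  θ_1 = -wx(x²-3Lx+3L²)/(6EI) = -(-15)·(15/2)·((15/2)²-3·10·(15/2)+3·10²)/(6·100000) = 63/2560 rad
Load 2 — applied couple M₀=-18 kN·m at a=5/2 m (b=L-a=15/2):
  θ_2 = M₀a/EI  [x>a] = (-18)·(5/2)/100000 = -9/20000 rad
Superposition: θ = Σ θ_i = 7731/320000 rad ≈ 0.024159 rad

θ(15/2) = 7731/320000 rad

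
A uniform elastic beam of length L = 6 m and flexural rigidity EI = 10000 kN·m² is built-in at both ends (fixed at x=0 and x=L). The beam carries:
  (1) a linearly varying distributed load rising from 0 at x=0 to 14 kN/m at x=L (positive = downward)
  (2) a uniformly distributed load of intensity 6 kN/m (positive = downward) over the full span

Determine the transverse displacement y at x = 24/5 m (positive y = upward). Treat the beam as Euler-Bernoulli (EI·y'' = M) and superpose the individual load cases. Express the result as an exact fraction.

Load 1 — triangular load w₀=14 kN/m (0→w₀ over full span):
  y_1 = -w₀x²(L-x)²(x+2L)/(120LEI) = -14·(24/5)²·(6-(24/5))²·((24/5)+2·6)/(120·6·10000) = -10584/9765625 m
Load 2 — uniform load w=6 kN/m over full span:
  y_2 = -wx²(L-x)²/(24EI) = -6·(24/5)²·(6-(24/5))²/(24·10000) = -324/390625 m
Superposition: y = Σ y_i = -18684/9765625 m ≈ -0.001913 m

y(24/5) = -18684/9765625 m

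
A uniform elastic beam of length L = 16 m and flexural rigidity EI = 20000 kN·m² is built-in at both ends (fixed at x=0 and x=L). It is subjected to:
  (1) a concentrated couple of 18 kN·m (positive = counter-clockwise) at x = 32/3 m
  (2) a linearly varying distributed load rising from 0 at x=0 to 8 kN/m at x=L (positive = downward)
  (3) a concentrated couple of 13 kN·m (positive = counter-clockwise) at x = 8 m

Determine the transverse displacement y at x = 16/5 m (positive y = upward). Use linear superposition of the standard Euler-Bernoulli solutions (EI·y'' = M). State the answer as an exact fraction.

y(16/5) = -408073/29296875 m

Load 1 — applied couple M₀=18 kN·m at a=32/3 m (b=L-a=16/3):
  y_1 = (R_Ax³/6 - M_Ax²/2)/EI  [x≤a] with R_A=3/2, M_A=6 = ((3/2)·(16/5)³/6 - 6·(16/5)²/2)/20000 = -88/78125 m
Load 2 — triangular load w₀=8 kN/m (0→w₀ over full span):
  y_2 = -w₀x²(L-x)²(x+2L)/(120LEI) = -8·(16/5)²·(16-(16/5))²·((16/5)+2·16)/(120·16·20000) = -360448/29296875 m
Load 3 — applied couple M₀=13 kN·m at a=8 m (b=L-a=8):
  y_3 = (R_Ax³/6 - M_Ax²/2)/EI  [x≤a] with R_A=39/32, M_A=13/4 = ((39/32)·(16/5)³/6 - (13/4)·(16/5)²/2)/20000 = -39/78125 m
Superposition: y = Σ y_i = -408073/29296875 m ≈ -0.013929 m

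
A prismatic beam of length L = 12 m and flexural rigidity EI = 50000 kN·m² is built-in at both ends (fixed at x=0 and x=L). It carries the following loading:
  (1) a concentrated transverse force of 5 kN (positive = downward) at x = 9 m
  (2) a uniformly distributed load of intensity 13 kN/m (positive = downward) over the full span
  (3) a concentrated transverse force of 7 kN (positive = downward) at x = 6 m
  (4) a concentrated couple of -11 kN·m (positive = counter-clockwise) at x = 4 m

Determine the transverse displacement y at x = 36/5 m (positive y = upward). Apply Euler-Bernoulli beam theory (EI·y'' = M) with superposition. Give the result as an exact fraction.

Load 1 — point force P=5 kN at a=9 m (b=L-a=3):
  y_1 = -Pb²x²(3aL-(3a+b)x)/(6L³EI)  [x≤a] = -5·3²·(36/5)²·(3·9·12-(3·9+3)·(36/5))/(6·12³·50000) = -243/500000 m
Load 2 — uniform load w=13 kN/m over full span:
  y_2 = -wx²(L-x)²/(24EI) = -13·(36/5)²·(12-(36/5))²/(24·50000) = -25272/1953125 m
Load 3 — point force P=7 kN at a=6 m (b=L-a=6):
  y_3 = -Pa²(L-x)²(3bL-(3b+a)(L-x))/(6L³EI)  [x>a] = -7·6²·(12-(36/5))²·(3·6·12-(3·6+6)·(12-(36/5)))/(6·12³·50000) = -441/390625 m
Load 4 — applied couple M₀=-11 kN·m at a=4 m (b=L-a=8):
  y_4 = (R_Ax³/6 - M_Ax²/2 - M₀(x-a)²/2)/EI  [x>a] with R_A=-11/9, M_A=0 = ((-11/9)·(36/5)³/6 - 0·(36/5)²/2 - (-11)·((36/5)-4)²/2)/50000 = -154/390625 m
Superposition: y = Σ y_i = -934279/62500000 m ≈ -0.014948 m

y(36/5) = -934279/62500000 m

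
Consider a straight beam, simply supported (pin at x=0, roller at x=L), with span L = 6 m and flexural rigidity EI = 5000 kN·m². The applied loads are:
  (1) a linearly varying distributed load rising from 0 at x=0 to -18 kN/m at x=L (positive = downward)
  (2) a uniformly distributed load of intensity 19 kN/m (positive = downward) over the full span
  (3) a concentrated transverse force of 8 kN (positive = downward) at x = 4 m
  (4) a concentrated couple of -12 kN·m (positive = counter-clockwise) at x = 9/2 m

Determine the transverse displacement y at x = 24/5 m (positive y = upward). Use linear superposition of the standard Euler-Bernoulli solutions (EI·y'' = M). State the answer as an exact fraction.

Load 1 — triangular load w₀=-18 kN/m (0→w₀ over full span):
  y_1 = -w₀x(7L⁴-10L²x²+3x⁴)/(360LEI) = -(-18)·(24/5)·(7·6⁴-10·6²·(24/5)²+3·(24/5)⁴)/(360·6·5000) = 185166/9765625 m
Load 2 — uniform load w=19 kN/m over full span:
  y_2 = -wx(L³-2Lx²+x³)/(24EI) = -19·(24/5)·(6³-2·6·(24/5)²+(24/5)³)/(24·5000) = -14877/390625 m
Load 3 — point force P=8 kN at a=4 m (b=L-a=2):
  y_3 = -Pa(L-x)(2Lx-a²-x²)/(6LEI)  [x>a] = -8·4·(6-(24/5))·(2·6·(24/5)-4²-(24/5)²)/(6·6·5000) = -928/234375 m
Load 4 — applied couple M₀=-12 kN·m at a=9/2 m (b=L-a=3/2):
  y_4 = (M₀x³/(6L)-M₀(x-a)²/2+C₁x)/EI  [x>a] with C₁=M₀(3b²-L²)/(6L)=39/4 = ((-12)·(24/5)³/(6·6)-(-12)·((24/5)-(9/2))²/2+(39/4)·(24/5))/5000 = 2619/1250000 m
Superposition: y = Σ y_i = -9838307/468750000 m ≈ -0.020988 m

y(24/5) = -9838307/468750000 m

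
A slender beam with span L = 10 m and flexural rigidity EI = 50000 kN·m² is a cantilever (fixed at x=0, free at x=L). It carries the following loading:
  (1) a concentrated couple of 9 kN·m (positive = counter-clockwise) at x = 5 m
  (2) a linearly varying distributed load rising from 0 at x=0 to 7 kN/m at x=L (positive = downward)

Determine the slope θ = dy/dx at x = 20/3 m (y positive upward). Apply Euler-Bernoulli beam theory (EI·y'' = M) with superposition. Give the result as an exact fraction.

Load 1 — applied couple M₀=9 kN·m at a=5 m (b=L-a=5):
  θ_1 = M₀a/EI  [x>a] = 9·5/50000 = 9/10000 rad
Load 2 — triangular load w₀=7 kN/m (0→w₀ over full span):
  θ_2 = (w₀Lx²/4-w₀L²x/3-w₀x⁴/(24L))/EI = (7·10·(20/3)²/4-7·10²·(20/3)/3-7·(20/3)⁴/(24·10))/50000 = -203/12150 rad
Superposition: θ = Σ θ_i = -38413/2430000 rad ≈ -0.015808 rad

θ(20/3) = -38413/2430000 rad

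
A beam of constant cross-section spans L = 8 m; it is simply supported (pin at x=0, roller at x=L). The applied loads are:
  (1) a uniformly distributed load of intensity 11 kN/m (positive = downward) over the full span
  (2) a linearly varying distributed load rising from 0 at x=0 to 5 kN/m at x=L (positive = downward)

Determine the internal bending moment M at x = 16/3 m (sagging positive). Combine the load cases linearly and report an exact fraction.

M(16/3) = 7936/81 kN·m

Load 1 — uniform load w=11 kN/m over full span:
  M_1 = wx(L-x)/2 = 11·(16/3)·(8-(16/3))/2 = 704/9 kN·m
Load 2 — triangular load w₀=5 kN/m (0→w₀ over full span):
  M_2 = w₀Lx/6 - w₀x³/(6L) = 5·8·(16/3)/6 - 5·(16/3)³/(6·8) = 1600/81 kN·m
Superposition: M = Σ M_i = 7936/81 kN·m ≈ 97.975309 kN·m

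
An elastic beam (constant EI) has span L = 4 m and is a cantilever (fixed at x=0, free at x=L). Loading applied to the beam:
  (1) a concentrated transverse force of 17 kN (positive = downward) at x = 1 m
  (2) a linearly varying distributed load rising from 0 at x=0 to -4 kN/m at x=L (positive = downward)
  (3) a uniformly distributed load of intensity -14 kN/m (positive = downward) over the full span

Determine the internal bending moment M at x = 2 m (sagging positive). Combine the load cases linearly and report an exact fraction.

M(2) = 104/3 kN·m

Load 1 — point force P=17 kN at a=1 m (b=L-a=3):
  M_1 = 0  [x>a] = 0 kN·m
Load 2 — triangular load w₀=-4 kN/m (0→w₀ over full span):
  M_2 = w₀Lx/2 - w₀L²/3 - w₀x³/(6L) = (-4)·4·2/2 - (-4)·4²/3 - (-4)·2³/(6·4) = 20/3 kN·m
Load 3 — uniform load w=-14 kN/m over full span:
  M_3 = -w(L-x)²/2 = -(-14)·(4-2)²/2 = 28 kN·m
Superposition: M = Σ M_i = 104/3 kN·m ≈ 34.666667 kN·m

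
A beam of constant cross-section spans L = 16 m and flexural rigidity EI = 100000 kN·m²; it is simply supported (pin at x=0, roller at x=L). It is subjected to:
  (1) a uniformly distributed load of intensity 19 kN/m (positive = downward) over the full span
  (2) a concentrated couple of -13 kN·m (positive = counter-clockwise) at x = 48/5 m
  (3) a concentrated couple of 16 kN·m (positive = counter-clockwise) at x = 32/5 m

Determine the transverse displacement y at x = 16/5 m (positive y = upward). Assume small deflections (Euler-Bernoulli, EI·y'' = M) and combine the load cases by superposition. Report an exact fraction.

y(16/5) = -560144/5859375 m

Load 1 — uniform load w=19 kN/m over full span:
  y_1 = -wx(L³-2Lx²+x³)/(24EI) = -19·(16/5)·(16³-2·16·(16/5)²+(16/5)³)/(24·100000) = -564224/5859375 m
Load 2 — applied couple M₀=-13 kN·m at a=48/5 m (b=L-a=32/5):
  y_2 = (M₀x³/(6L)+C₁x)/EI  [x≤a] with C₁=M₀(3b²-L²)/(6L)=1352/75 = ((-13)·(16/5)³/(6·16)+(1352/75)·(16/5))/100000 = 208/390625 m
Load 3 — applied couple M₀=16 kN·m at a=32/5 m (b=L-a=48/5):
  y_3 = (M₀x³/(6L)+C₁x)/EI  [x≤a] with C₁=M₀(3b²-L²)/(6L)=256/75 = (16·(16/5)³/(6·16)+(256/75)·(16/5))/100000 = 64/390625 m
Superposition: y = Σ y_i = -560144/5859375 m ≈ -0.095598 m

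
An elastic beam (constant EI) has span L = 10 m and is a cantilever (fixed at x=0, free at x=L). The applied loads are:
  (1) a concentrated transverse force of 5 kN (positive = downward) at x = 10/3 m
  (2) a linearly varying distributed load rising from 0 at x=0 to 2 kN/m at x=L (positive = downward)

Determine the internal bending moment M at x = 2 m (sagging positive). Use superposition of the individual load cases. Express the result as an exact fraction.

Load 1 — point force P=5 kN at a=10/3 m (b=L-a=20/3):
  M_1 = -P(a-x)  [x≤a] = -5·((10/3)-2) = -20/3 kN·m
Load 2 — triangular load w₀=2 kN/m (0→w₀ over full span):
  M_2 = w₀Lx/2 - w₀L²/3 - w₀x³/(6L) = 2·10·2/2 - 2·10²/3 - 2·2³/(6·10) = -704/15 kN·m
Superposition: M = Σ M_i = -268/5 kN·m ≈ -53.600000 kN·m

M(2) = -268/5 kN·m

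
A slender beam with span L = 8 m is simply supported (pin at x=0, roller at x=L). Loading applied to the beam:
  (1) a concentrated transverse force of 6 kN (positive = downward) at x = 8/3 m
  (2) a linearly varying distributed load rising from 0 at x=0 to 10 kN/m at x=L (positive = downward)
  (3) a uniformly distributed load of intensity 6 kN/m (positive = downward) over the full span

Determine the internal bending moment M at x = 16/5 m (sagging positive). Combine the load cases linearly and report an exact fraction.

M(16/5) = 2288/25 kN·m

Load 1 — point force P=6 kN at a=8/3 m (b=L-a=16/3):
  M_1 = Pa(L-x)/L  [x>a] = 6·(8/3)·(8-(16/5))/8 = 48/5 kN·m
Load 2 — triangular load w₀=10 kN/m (0→w₀ over full span):
  M_2 = w₀Lx/6 - w₀x³/(6L) = 10·8·(16/5)/6 - 10·(16/5)³/(6·8) = 896/25 kN·m
Load 3 — uniform load w=6 kN/m over full span:
  M_3 = wx(L-x)/2 = 6·(16/5)·(8-(16/5))/2 = 1152/25 kN·m
Superposition: M = Σ M_i = 2288/25 kN·m ≈ 91.520000 kN·m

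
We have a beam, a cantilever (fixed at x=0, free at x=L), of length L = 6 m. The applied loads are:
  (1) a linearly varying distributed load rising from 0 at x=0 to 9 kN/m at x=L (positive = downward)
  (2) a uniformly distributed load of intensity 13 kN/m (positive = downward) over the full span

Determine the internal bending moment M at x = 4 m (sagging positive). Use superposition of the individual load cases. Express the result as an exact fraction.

M(4) = -42 kN·m

Load 1 — triangular load w₀=9 kN/m (0→w₀ over full span):
  M_1 = w₀Lx/2 - w₀L²/3 - w₀x³/(6L) = 9·6·4/2 - 9·6²/3 - 9·4³/(6·6) = -16 kN·m
Load 2 — uniform load w=13 kN/m over full span:
  M_2 = -w(L-x)²/2 = -13·(6-4)²/2 = -26 kN·m
Superposition: M = Σ M_i = -42 kN·m ≈ -42.000000 kN·m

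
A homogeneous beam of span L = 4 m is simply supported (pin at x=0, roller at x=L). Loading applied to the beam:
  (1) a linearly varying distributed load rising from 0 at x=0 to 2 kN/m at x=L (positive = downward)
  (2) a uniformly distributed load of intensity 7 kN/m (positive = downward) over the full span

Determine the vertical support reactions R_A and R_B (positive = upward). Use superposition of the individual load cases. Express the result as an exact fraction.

Load 1 — triangular load w₀=2 kN/m (0→w₀ over full span):
  R_A = w₀L/6 = 2·4/6 = 4/3 kN
  R_B = w₀L/3 = 2·4/3 = 8/3 kN
Load 2 — uniform load w=7 kN/m over full span:
  R_A = wL/2 = 7·4/2 = 14 kN
  R_B = wL/2 = 7·4/2 = 14 kN
Superposition: R_A = 46/3 kN, R_B = 50/3 kN

R_A = 46/3 kN, R_B = 50/3 kN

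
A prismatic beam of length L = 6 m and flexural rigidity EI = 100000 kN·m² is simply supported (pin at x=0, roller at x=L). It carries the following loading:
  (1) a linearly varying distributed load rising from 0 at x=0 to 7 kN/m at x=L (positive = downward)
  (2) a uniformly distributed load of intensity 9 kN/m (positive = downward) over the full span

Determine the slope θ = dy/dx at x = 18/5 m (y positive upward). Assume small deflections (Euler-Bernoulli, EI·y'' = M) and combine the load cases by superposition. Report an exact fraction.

Load 1 — triangular load w₀=7 kN/m (0→w₀ over full span):
  θ_1 = -w₀(7L⁴-30L²x²+15x⁴)/(360LEI) = -7·(7·6⁴-30·6²·(18/5)²+15·(18/5)⁴)/(360·6·100000) = 609/7812500 rad
Load 2 — uniform load w=9 kN/m over full span:
  θ_2 = -w(L³-6Lx²+4x³)/(24EI) = -9·(6³-6·6·(18/5)²+4·(18/5)³)/(24·100000) = 2997/12500000 rad
Superposition: θ = Σ θ_i = 19857/62500000 rad ≈ 0.000318 rad

θ(18/5) = 19857/62500000 rad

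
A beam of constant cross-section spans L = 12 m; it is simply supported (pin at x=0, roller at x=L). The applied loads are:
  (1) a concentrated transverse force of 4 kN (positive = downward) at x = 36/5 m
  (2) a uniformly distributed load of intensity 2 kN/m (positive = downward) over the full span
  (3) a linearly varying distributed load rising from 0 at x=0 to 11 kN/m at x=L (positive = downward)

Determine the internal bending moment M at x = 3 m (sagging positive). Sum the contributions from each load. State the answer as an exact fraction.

M(3) = 3747/40 kN·m

Load 1 — point force P=4 kN at a=36/5 m (b=L-a=24/5):
  M_1 = Pbx/L  [x≤a] = 4·(24/5)·3/12 = 24/5 kN·m
Load 2 — uniform load w=2 kN/m over full span:
  M_2 = wx(L-x)/2 = 2·3·(12-3)/2 = 27 kN·m
Load 3 — triangular load w₀=11 kN/m (0→w₀ over full span):
  M_3 = w₀Lx/6 - w₀x³/(6L) = 11·12·3/6 - 11·3³/(6·12) = 495/8 kN·m
Superposition: M = Σ M_i = 3747/40 kN·m ≈ 93.675000 kN·m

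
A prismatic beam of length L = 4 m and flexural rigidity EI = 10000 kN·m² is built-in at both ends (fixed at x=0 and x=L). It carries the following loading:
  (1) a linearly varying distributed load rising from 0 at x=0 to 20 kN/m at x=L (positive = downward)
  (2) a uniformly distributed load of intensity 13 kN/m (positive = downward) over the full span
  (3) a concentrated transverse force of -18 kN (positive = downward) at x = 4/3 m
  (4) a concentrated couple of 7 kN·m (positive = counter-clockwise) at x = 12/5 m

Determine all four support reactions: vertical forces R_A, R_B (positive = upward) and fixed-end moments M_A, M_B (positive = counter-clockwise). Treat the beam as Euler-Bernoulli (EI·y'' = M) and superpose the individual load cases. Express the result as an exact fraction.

Load 1 — triangular load w₀=20 kN/m (0→w₀ over full span):
  R_A = 3w₀L/20 = 3·20·4/20 = 12 kN
  M_A = w₀L²/30 = 20·4²/30 = 32/3 kN·m
  R_B = 7w₀L/20 = 7·20·4/20 = 28 kN
  M_B = -w₀L²/20 = -20·4²/20 = -16 kN·m
Load 2 — uniform load w=13 kN/m over full span:
  R_A = wL/2 = 13·4/2 = 26 kN
  M_A = wL²/12 = 13·4²/12 = 52/3 kN·m
  R_B = wL/2 = 13·4/2 = 26 kN
  M_B = -wL²/12 = -13·4²/12 = -52/3 kN·m
Load 3 — point force P=-18 kN at a=4/3 m (b=L-a=8/3):
  R_A = Pb²(3a+b)/L³ = (-18)·(8/3)²·(3·(4/3)+(8/3))/4³ = -40/3 kN
  M_A = Pab²/L² = (-18)·(4/3)·(8/3)²/4² = -32/3 kN·m
  R_B = Pa²(a+3b)/L³ = (-18)·(4/3)²·((4/3)+3·(8/3))/4³ = -14/3 kN
  M_B = -Pa²b/L² = -(-18)·(4/3)²·(8/3)/4² = 16/3 kN·m
Load 4 — applied couple M₀=7 kN·m at a=12/5 m (b=L-a=8/5):
  R_A = 6M₀ab/L³ = 6·7·(12/5)·(8/5)/4³ = 63/25 kN
  M_A = M₀b(2a-b)/L² = 7·(8/5)·(2·(12/5)-(8/5))/4² = 56/25 kN·m
  R_B = -6M₀ab/L³ = -6·7·(12/5)·(8/5)/4³ = -63/25 kN
  M_B = M₀a(2b-a)/L² = 7·(12/5)·(2·(8/5)-(12/5))/4² = 21/25 kN·m
Superposition: R_A = 2039/75 kN, M_A = 1468/75 kN·m, R_B = 3511/75 kN, M_B = -679/25 kN·m

R_A = 2039/75 kN, M_A = 1468/75 kN·m, R_B = 3511/75 kN, M_B = -679/25 kN·m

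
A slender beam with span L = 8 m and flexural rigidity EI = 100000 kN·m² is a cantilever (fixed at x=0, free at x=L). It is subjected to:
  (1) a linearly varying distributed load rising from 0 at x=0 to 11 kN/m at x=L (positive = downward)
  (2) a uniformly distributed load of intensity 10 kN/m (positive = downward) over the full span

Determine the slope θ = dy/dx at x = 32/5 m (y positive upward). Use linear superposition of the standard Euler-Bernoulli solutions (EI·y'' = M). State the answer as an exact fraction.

θ(32/5) = -30144/1953125 rad

Load 1 — triangular load w₀=11 kN/m (0→w₀ over full span):
  θ_1 = (w₀Lx²/4-w₀L²x/3-w₀x⁴/(24L))/EI = (11·8·(32/5)²/4-11·8²·(32/5)/3-11·(32/5)⁴/(24·8))/100000 = -40832/5859375 rad
Load 2 — uniform load w=10 kN/m over full span:
  θ_2 = -wx(x²-3Lx+3L²)/(6EI) = -10·(32/5)·((32/5)²-3·8·(32/5)+3·8²)/(6·100000) = -1984/234375 rad
Superposition: θ = Σ θ_i = -30144/1953125 rad ≈ -0.015434 rad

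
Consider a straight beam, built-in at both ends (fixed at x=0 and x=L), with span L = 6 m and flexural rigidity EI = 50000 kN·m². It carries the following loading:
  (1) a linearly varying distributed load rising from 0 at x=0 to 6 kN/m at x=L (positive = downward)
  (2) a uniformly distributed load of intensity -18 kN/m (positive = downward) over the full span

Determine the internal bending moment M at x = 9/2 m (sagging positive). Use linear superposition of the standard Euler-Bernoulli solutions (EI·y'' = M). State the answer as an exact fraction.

M(9/2) = -387/80 kN·m

Load 1 — triangular load w₀=6 kN/m (0→w₀ over full span):
  M_1 = 3w₀Lx/20 - w₀L²/30 - w₀x³/(6L) = 3·6·6·(9/2)/20 - 6·6²/30 - 6·(9/2)³/(6·6) = 153/80 kN·m
Load 2 — uniform load w=-18 kN/m over full span:
  M_2 = wLx/2 - wL²/12 - wx²/2 = (-18)·6·(9/2)/2 - (-18)·6²/12 - (-18)·(9/2)²/2 = -27/4 kN·m
Superposition: M = Σ M_i = -387/80 kN·m ≈ -4.837500 kN·m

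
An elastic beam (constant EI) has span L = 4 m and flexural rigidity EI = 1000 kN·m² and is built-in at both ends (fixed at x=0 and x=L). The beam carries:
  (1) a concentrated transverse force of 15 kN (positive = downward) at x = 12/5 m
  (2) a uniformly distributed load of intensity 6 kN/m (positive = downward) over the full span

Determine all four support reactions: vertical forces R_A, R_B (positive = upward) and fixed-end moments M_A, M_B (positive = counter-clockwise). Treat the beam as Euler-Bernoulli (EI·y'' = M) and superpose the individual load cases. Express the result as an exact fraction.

R_A = 432/25 kN, M_A = 344/25 kN·m, R_B = 543/25 kN, M_B = -416/25 kN·m

Load 1 — point force P=15 kN at a=12/5 m (b=L-a=8/5):
  R_A = Pb²(3a+b)/L³ = 15·(8/5)²·(3·(12/5)+(8/5))/4³ = 132/25 kN
  M_A = Pab²/L² = 15·(12/5)·(8/5)²/4² = 144/25 kN·m
  R_B = Pa²(a+3b)/L³ = 15·(12/5)²·((12/5)+3·(8/5))/4³ = 243/25 kN
  M_B = -Pa²b/L² = -15·(12/5)²·(8/5)/4² = -216/25 kN·m
Load 2 — uniform load w=6 kN/m over full span:
  R_A = wL/2 = 6·4/2 = 12 kN
  M_A = wL²/12 = 6·4²/12 = 8 kN·m
  R_B = wL/2 = 6·4/2 = 12 kN
  M_B = -wL²/12 = -6·4²/12 = -8 kN·m
Superposition: R_A = 432/25 kN, M_A = 344/25 kN·m, R_B = 543/25 kN, M_B = -416/25 kN·m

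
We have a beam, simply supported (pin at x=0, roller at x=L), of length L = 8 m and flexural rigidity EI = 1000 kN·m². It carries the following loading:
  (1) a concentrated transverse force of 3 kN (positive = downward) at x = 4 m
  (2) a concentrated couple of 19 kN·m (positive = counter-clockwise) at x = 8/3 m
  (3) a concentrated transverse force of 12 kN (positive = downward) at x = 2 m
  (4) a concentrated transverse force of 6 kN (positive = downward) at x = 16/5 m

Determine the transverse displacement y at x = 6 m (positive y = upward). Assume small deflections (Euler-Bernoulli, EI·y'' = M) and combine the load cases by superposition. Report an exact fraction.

Load 1 — point force P=3 kN at a=4 m (b=L-a=4):
  y_1 = -Pa(L-x)(2Lx-a²-x²)/(6LEI)  [x>a] = -3·4·(8-6)·(2·8·6-4²-6²)/(6·8·1000) = -11/500 m
Load 2 — applied couple M₀=19 kN·m at a=8/3 m (b=L-a=16/3):
  y_2 = (M₀x³/(6L)-M₀(x-a)²/2+C₁x)/EI  [x>a] with C₁=M₀(3b²-L²)/(6L)=76/9 = (19·6³/(6·8)-19·(6-(8/3))²/2+(76/9)·6)/1000 = 551/18000 m
Load 3 — point force P=12 kN at a=2 m (b=L-a=6):
  y_3 = -Pa(L-x)(2Lx-a²-x²)/(6LEI)  [x>a] = -12·2·(8-6)·(2·8·6-2²-6²)/(6·8·1000) = -7/125 m
Load 4 — point force P=6 kN at a=16/5 m (b=L-a=24/5):
  y_4 = -Pa(L-x)(2Lx-a²-x²)/(6LEI)  [x>a] = -6·(16/5)·(8-6)·(2·8·6-(16/5)²-6²)/(6·8·1000) = -622/15625 m
Superposition: y = Σ y_i = -196193/2250000 m ≈ -0.087197 m

y(6) = -196193/2250000 m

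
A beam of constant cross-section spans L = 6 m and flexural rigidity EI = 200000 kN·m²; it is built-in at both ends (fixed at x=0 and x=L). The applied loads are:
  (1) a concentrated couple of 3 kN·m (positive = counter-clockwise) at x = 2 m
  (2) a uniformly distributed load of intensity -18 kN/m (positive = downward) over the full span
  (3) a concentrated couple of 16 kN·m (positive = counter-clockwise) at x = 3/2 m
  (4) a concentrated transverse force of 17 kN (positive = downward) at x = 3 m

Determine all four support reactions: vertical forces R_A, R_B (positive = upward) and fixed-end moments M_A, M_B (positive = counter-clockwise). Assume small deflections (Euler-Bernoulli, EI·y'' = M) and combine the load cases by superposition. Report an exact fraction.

R_A = -251/6 kN, M_A = -177/4 kN·m, R_B = -295/6 kN, M_B = 189/4 kN·m

Load 1 — applied couple M₀=3 kN·m at a=2 m (b=L-a=4):
  R_A = 6M₀ab/L³ = 6·3·2·4/6³ = 2/3 kN
  M_A = M₀b(2a-b)/L² = 3·4·(2·2-4)/6² = 0 kN·m
  R_B = -6M₀ab/L³ = -6·3·2·4/6³ = -2/3 kN
  M_B = M₀a(2b-a)/L² = 3·2·(2·4-2)/6² = 1 kN·m
Load 2 — uniform load w=-18 kN/m over full span:
  R_A = wL/2 = (-18)·6/2 = -54 kN
  M_A = wL²/12 = (-18)·6²/12 = -54 kN·m
  R_B = wL/2 = (-18)·6/2 = -54 kN
  M_B = -wL²/12 = -(-18)·6²/12 = 54 kN·m
Load 3 — applied couple M₀=16 kN·m at a=3/2 m (b=L-a=9/2):
  R_A = 6M₀ab/L³ = 6·16·(3/2)·(9/2)/6³ = 3 kN
  M_A = M₀b(2a-b)/L² = 16·(9/2)·(2·(3/2)-(9/2))/6² = -3 kN·m
  R_B = -6M₀ab/L³ = -6·16·(3/2)·(9/2)/6³ = -3 kN
  M_B = M₀a(2b-a)/L² = 16·(3/2)·(2·(9/2)-(3/2))/6² = 5 kN·m
Load 4 — point force P=17 kN at a=3 m (b=L-a=3):
  R_A = Pb²(3a+b)/L³ = 17·3²·(3·3+3)/6³ = 17/2 kN
  M_A = Pab²/L² = 17·3·3²/6² = 51/4 kN·m
  R_B = Pa²(a+3b)/L³ = 17·3²·(3+3·3)/6³ = 17/2 kN
  M_B = -Pa²b/L² = -17·3²·3/6² = -51/4 kN·m
Superposition: R_A = -251/6 kN, M_A = -177/4 kN·m, R_B = -295/6 kN, M_B = 189/4 kN·m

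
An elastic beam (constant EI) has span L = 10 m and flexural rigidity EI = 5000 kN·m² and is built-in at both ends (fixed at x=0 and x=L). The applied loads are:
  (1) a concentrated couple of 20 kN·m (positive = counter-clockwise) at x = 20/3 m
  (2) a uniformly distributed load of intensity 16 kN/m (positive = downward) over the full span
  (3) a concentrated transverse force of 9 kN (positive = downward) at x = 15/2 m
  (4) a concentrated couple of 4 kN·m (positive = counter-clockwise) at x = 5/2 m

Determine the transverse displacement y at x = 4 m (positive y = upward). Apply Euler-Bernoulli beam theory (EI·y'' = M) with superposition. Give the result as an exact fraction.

Load 1 — applied couple M₀=20 kN·m at a=20/3 m (b=L-a=10/3):
  y_1 = (R_Ax³/6 - M_Ax²/2)/EI  [x≤a] with R_A=8/3, M_A=20/3 = ((8/3)·4³/6 - (20/3)·4²/2)/5000 = -28/5625 m
Load 2 — uniform load w=16 kN/m over full span:
  y_2 = -wx²(L-x)²/(24EI) = -16·4²·(10-4)²/(24·5000) = -48/625 m
Load 3 — point force P=9 kN at a=15/2 m (b=L-a=5/2):
  y_3 = -Pb²x²(3aL-(3a+b)x)/(6L³EI)  [x≤a] = -9·(5/2)²·4²·(3·(15/2)·10-(3·(15/2)+(5/2))·4)/(6·10³·5000) = -3/800 m
Load 4 — applied couple M₀=4 kN·m at a=5/2 m (b=L-a=15/2):
  y_4 = (R_Ax³/6 - M_Ax²/2 - M₀(x-a)²/2)/EI  [x>a] with R_A=9/20, M_A=-3/4 = ((9/20)·4³/6 - (-3/4)·4²/2 - 4·(4-(5/2))²/2)/5000 = 63/50000 m
Superposition: y = Σ y_i = -75841/900000 m ≈ -0.084268 m

y(4) = -75841/900000 m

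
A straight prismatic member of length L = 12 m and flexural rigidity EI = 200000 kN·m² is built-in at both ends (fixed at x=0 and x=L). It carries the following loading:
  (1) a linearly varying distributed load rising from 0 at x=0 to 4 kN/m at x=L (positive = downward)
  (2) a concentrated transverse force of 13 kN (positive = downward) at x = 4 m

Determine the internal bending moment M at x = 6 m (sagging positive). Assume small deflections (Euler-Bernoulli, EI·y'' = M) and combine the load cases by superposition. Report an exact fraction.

Load 1 — triangular load w₀=4 kN/m (0→w₀ over full span):
  M_1 = 3w₀Lx/20 - w₀L²/30 - w₀x³/(6L) = 3·4·12·6/20 - 4·12²/30 - 4·6³/(6·12) = 12 kN·m
Load 2 — point force P=13 kN at a=4 m (b=L-a=8):
  M_2 = Pa²(a+3b)(L-x)/L³ - Pa²b/L²  [x>a] = 13·4²·(4+3·8)·(12-6)/12³ - 13·4²·8/12² = 26/3 kN·m
Superposition: M = Σ M_i = 62/3 kN·m ≈ 20.666667 kN·m

M(6) = 62/3 kN·m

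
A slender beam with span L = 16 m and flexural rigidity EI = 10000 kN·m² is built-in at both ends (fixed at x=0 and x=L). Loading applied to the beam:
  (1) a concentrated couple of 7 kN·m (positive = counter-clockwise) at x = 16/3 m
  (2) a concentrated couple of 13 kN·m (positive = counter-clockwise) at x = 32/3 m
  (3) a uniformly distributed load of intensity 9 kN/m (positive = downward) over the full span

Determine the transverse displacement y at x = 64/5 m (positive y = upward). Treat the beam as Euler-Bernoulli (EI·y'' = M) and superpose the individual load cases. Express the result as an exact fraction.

y(64/5) = -220184/3515625 m

Load 1 — applied couple M₀=7 kN·m at a=16/3 m (b=L-a=32/3):
  y_1 = (R_Ax³/6 - M_Ax²/2 - M₀(x-a)²/2)/EI  [x>a] with R_A=7/12, M_A=0 = ((7/12)·(64/5)³/6 - 0·(64/5)²/2 - 7·((64/5)-(16/3))²/2)/10000 = 616/703125 m
Load 2 — applied couple M₀=13 kN·m at a=32/3 m (b=L-a=16/3):
  y_2 = (R_Ax³/6 - M_Ax²/2 - M₀(x-a)²/2)/EI  [x>a] with R_A=13/12, M_A=13/3 = ((13/12)·(64/5)³/6 - (13/3)·(64/5)²/2 - 13·((64/5)-(32/3))²/2)/10000 = -416/703125 m
Load 3 — uniform load w=9 kN/m over full span:
  y_3 = -wx²(L-x)²/(24EI) = -9·(64/5)²·(16-(64/5))²/(24·10000) = -24576/390625 m
Superposition: y = Σ y_i = -220184/3515625 m ≈ -0.062630 m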